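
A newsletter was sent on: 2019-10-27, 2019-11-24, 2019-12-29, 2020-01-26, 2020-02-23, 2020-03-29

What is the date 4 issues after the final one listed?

2020-07-26

These are Sundays with 28, 35, 28, 28, 35-day gaps.
Each is the final Sunday of its month — 2019-12-29 is past the 28th, so '4th Sunday' doesn't fit.
Last Sunday of April 2020: 2020-04-26.
Last Sunday of May 2020: 2020-05-31.
Last Sunday of June 2020: 2020-06-28.
Last Sunday of July 2020: 2020-07-26.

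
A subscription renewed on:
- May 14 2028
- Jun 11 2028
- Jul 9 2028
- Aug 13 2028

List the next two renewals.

Sep 10 2028, Oct 8 2028

These are Sundays at 28- or 35-day spacing (28, 28, 35).
The pattern: 2nd Sunday of the month.
2nd Sunday of September 2028: Sep 10 2028.
2nd Sunday of October 2028: Oct 8 2028.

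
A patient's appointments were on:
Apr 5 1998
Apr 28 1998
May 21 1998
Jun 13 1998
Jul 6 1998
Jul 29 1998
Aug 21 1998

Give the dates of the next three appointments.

The spacing is 23, 23, 23, 23, 23, 23 days — always 23 days.
Aug 21 1998 + 23 days = Sep 13 1998.
Sep 13 1998 + 23 days = Oct 6 1998.
Oct 6 1998 + 23 days = Oct 29 1998.

Sep 13 1998, Oct 6 1998, Oct 29 1998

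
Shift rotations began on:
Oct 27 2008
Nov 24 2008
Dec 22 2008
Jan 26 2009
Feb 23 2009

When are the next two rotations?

These are Mondays at 28- or 35-day spacing (28, 28, 35, 28).
The pattern: 4th Monday of the month.
4th Monday of March 2009: Mar 23 2009.
4th Monday of April 2009: Apr 27 2009.

Mar 23 2009, Apr 27 2009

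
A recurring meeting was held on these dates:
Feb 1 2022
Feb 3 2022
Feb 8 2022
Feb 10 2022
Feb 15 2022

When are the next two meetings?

Feb 17 2022, Feb 22 2022

Gaps: 2, 5, 2, 5 days — not constant, but cyclic with period 2.
The events fall on every Tuesday and Thursday.
Next Thursday: Feb 17 2022.
Next Tuesday: Feb 22 2022.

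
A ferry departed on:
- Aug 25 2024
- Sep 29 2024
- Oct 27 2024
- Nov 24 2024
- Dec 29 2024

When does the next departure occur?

These are Sundays with 35, 28, 28, 35-day gaps.
Each is the final Sunday of its month — Sep 29 2024 is past the 28th, so '4th Sunday' doesn't fit.
January 2025 ends with Sunday Jan 26 2025.

Jan 26 2025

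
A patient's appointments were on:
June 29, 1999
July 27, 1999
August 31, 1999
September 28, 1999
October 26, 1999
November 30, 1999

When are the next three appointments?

December 28, 1999; January 25, 2000; February 29, 2000

These are Tuesdays with 28, 35, 28, 28, 35-day gaps.
Each is the final Tuesday of its month — June 29, 1999 is past the 28th, so '4th Tuesday' doesn't fit.
Last Tuesday of December 1999: December 28, 1999.
January 2000 ends with Tuesday January 25, 2000.
Last Tuesday of February 2000: February 29, 2000.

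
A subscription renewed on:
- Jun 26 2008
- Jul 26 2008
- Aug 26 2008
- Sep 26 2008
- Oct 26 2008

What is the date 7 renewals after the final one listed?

Gaps: 30, 31, 31, 30 days — not constant. Every event is on the 26th of the month.
Pattern: the 26th of each month.
Next: November 2008 → Nov 26 2008.
December 2008: Dec 26 2008.
January 2009: Jan 26 2009.
Next: February 2009 → Feb 26 2009.
March 2009: Mar 26 2009.
Next: April 2009 → Apr 26 2009.
Next: May 2009 → May 26 2009.

May 26 2009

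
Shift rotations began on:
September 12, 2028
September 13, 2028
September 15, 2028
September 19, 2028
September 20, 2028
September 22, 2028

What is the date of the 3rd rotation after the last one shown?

Gaps: 1, 2, 4, 1, 2 days — not constant, but cyclic with period 3.
The events fall on every Tuesday, Wednesday and Friday.
Next Tuesday: September 26, 2028.
Next Wednesday: September 27, 2028.
Next Friday: September 29, 2028.

September 29, 2028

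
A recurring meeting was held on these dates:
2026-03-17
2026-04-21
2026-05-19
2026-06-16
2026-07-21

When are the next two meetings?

2026-08-18, 2026-09-15

All dates are Tuesdays, 35, 28, 28, 35 days apart.
Specifically, the 3rd Tuesday of each month.
August 2026 — 3rd Tuesday is 2026-08-18.
September 2026 — 3rd Tuesday is 2026-09-15.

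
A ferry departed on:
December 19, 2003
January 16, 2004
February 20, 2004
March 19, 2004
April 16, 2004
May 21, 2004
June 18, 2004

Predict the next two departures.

These are Fridays at 28- or 35-day spacing (28, 35, 28, 28, 35, 28).
The pattern: 3rd Friday of the month.
3rd Friday of July 2004: July 16, 2004.
August 2004 — 3rd Friday is August 20, 2004.

July 16, 2004; August 20, 2004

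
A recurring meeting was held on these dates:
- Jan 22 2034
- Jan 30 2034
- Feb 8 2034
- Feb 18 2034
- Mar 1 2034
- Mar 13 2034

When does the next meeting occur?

The spacing grows by 1 each time: 8, 9, 10, 11, 12 days.
Next gap: 13 days. Mar 13 2034 + 13 days = Mar 26 2034.

Mar 26 2034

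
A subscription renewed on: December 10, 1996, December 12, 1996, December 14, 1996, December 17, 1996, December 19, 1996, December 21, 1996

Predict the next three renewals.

December 24, 1996; December 26, 1996; December 28, 1996

Gaps: 2, 2, 3, 2, 2 days — not constant, but cyclic with period 3.
The events fall on every Tuesday, Thursday and Saturday.
The following Tuesday is December 24, 1996.
Next Thursday: December 26, 1996.
The following Saturday is December 28, 1996.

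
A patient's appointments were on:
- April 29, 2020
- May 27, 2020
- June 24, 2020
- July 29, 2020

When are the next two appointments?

These are Wednesdays with 28, 28, 35-day gaps.
Each is the final Wednesday of its month — April 29, 2020 is past the 28th, so '4th Wednesday' doesn't fit.
August 2020 ends with Wednesday August 26, 2020.
Last Wednesday of September 2020: September 30, 2020.

August 26, 2020; September 30, 2020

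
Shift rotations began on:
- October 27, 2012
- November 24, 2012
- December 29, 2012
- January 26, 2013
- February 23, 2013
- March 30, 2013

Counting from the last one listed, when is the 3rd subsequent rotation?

Every date is a Saturday; gaps 28, 35, 28, 28, 35 days.
Each is the last Saturday of its month (at least one falls on the 29th or later, ruling out '4th Saturday').
Last Saturday of April 2013: April 27, 2013.
May 2013 ends with Saturday May 25, 2013.
Last Saturday of June 2013: June 29, 2013.

June 29, 2013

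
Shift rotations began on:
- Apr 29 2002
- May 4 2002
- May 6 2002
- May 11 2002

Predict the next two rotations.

May 13 2002, May 18 2002

Gaps: 5, 2, 5 days — not constant, but cyclic with period 2.
The events fall on every Monday and Saturday.
The following Monday is May 13 2002.
The following Saturday is May 18 2002.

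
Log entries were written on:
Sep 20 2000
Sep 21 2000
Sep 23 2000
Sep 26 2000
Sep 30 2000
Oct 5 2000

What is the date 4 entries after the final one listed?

Intervals are 1, 2, 3, 4, 5 days — an arithmetic progression with common difference 1.
Next gap: 6 days. Oct 5 2000 + 6 days = Oct 11 2000.
Next gap: 7 days. Oct 11 2000 + 7 days = Oct 18 2000.
Next gap: 8 days. Oct 18 2000 + 8 days = Oct 26 2000.
Next gap: 9 days. Oct 26 2000 + 9 days = Nov 4 2000.

Nov 4 2000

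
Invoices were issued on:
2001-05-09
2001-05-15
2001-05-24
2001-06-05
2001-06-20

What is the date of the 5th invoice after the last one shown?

2001-10-18

Intervals are 6, 9, 12, 15 days — an arithmetic progression with common difference 3.
Next gap: 18 days. 2001-06-20 + 18 days = 2001-07-08.
Next gap: 21 days. 2001-07-08 + 21 days = 2001-07-29.
Next gap: 24 days. 2001-07-29 + 24 days = 2001-08-22.
Next gap: 27 days. 2001-08-22 + 27 days = 2001-09-18.
Next gap: 30 days. 2001-09-18 + 30 days = 2001-10-18.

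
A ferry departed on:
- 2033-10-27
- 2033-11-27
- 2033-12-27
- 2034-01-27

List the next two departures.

2034-02-27, 2034-03-27

Each date is the 27th; the gaps (31, 30, 31) track the month lengths.
The rule is the 27th of each month.
February 2034: 2034-02-27.
Next: March 2034 → 2034-03-27.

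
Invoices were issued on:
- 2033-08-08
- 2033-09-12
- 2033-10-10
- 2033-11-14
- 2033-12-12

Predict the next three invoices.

Gaps: 35, 28, 35, 28 days — a mix of 28 and 35. Every date is a Monday.
Each is the 2nd Monday of its month.
2nd Monday of January 2034: 2034-01-09.
February 2034 — 2nd Monday is 2034-02-13.
2nd Monday of March 2034: 2034-03-13.

2034-01-09, 2034-02-13, 2034-03-13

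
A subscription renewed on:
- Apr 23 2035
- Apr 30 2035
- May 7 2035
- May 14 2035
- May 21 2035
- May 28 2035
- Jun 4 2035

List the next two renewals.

The spacing is 7, 7, 7, 7, 7, 7 days — always 7 days.
Jun 4 2035 + 7 days = Jun 11 2035.
Jun 11 2035 + 7 days = Jun 18 2035.

Jun 11 2035, Jun 18 2035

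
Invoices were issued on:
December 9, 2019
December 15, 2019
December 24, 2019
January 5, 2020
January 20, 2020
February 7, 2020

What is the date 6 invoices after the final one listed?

July 27, 2020

Intervals are 6, 9, 12, 15, 18 days — an arithmetic progression with common difference 3.
Next gap: 21 days. February 7, 2020 + 21 days = February 28, 2020.
Next gap: 24 days. February 28, 2020 + 24 days = March 23, 2020.
Next gap: 27 days. March 23, 2020 + 27 days = April 19, 2020.
Next gap: 30 days. April 19, 2020 + 30 days = May 19, 2020.
Next gap: 33 days. May 19, 2020 + 33 days = June 21, 2020.
Next gap: 36 days. June 21, 2020 + 36 days = July 27, 2020.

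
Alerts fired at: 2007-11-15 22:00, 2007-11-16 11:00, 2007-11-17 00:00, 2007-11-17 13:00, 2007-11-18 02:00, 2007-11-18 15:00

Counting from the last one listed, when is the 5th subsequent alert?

Gaps: 13, 13, 13, 13, 13 hours — each event is 13 hours after the previous one.
2007-11-18 15:00 + 13 h = 2007-11-19 04:00.
2007-11-19 04:00 + 13 h = 2007-11-19 17:00.
2007-11-19 17:00 + 13 h = 2007-11-20 06:00.
2007-11-20 06:00 + 13 h = 2007-11-20 19:00.
2007-11-20 19:00 + 13 h = 2007-11-21 08:00.

2007-11-21 08:00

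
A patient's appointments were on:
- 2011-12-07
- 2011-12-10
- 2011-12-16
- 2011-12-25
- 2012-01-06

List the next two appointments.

2012-01-21, 2012-02-08

The spacing grows by 3 each time: 3, 6, 9, 12 days.
Next gap: 15 days. 2012-01-06 + 15 days = 2012-01-21.
Next gap: 18 days. 2012-01-21 + 18 days = 2012-02-08.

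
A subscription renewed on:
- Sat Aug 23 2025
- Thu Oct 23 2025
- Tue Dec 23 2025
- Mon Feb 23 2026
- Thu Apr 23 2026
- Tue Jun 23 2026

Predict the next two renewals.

Gaps: 61, 61, 62, 59, 61 days — not constant. Every event is on the 23rd of the month.
Pattern: the 23rd of every 2 months.
August 2026: Sun Aug 23 2026.
Next: October 2026 → Fri Oct 23 2026.

Sun Aug 23 2026, Fri Oct 23 2026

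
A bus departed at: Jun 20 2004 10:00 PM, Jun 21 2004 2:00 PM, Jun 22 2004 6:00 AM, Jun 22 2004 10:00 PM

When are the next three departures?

Jun 23 2004 2:00 PM, Jun 24 2004 6:00 AM, Jun 24 2004 10:00 PM

Spacing: 16, 16, 16 h — constant 16 h.
Jun 22 2004 10:00 PM + 16 h = Jun 23 2004 2:00 PM.
Jun 23 2004 2:00 PM + 16 h = Jun 24 2004 6:00 AM.
Jun 24 2004 6:00 AM + 16 h = Jun 24 2004 10:00 PM.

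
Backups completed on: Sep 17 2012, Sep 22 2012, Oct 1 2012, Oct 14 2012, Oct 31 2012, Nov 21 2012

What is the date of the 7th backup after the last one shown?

Gaps: 5, 9, 13, 17, 21 days — each gap is 4 larger than the previous one.
Next gap: 25 days. Nov 21 2012 + 25 days = Dec 16 2012.
Next gap: 29 days. Dec 16 2012 + 29 days = Jan 14 2013.
Next gap: 33 days. Jan 14 2013 + 33 days = Feb 16 2013.
Next gap: 37 days. Feb 16 2013 + 37 days = Mar 25 2013.
Next gap: 41 days. Mar 25 2013 + 41 days = May 5 2013.
Next gap: 45 days. May 5 2013 + 45 days = Jun 19 2013.
Next gap: 49 days. Jun 19 2013 + 49 days = Aug 7 2013.

Aug 7 2013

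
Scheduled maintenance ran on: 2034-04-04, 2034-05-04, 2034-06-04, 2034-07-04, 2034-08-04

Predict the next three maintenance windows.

2034-09-04, 2034-10-04, 2034-11-04

The day-of-month is always 4 (30, 31, 30, 31 days between events).
So this recurs on the 4th of each month.
September 2034: 2034-09-04.
Next: October 2034 → 2034-10-04.
November 2034: 2034-11-04.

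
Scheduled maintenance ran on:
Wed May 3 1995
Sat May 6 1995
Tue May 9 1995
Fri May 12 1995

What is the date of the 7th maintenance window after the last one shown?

The spacing is 3, 3, 3 days — always 3 days.
Fri May 12 1995 + 3 days = Mon May 15 1995.
Mon May 15 1995 + 3 days = Thu May 18 1995.
Thu May 18 1995 + 3 days = Sun May 21 1995.
Sun May 21 1995 + 3 days = Wed May 24 1995.
Wed May 24 1995 + 3 days = Sat May 27 1995.
Sat May 27 1995 + 3 days = Tue May 30 1995.
Tue May 30 1995 + 3 days = Fri Jun 2 1995.

Fri Jun 2 1995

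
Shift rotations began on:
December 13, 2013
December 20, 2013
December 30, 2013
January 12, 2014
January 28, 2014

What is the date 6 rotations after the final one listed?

Gaps: 7, 10, 13, 16 days — each gap is 3 larger than the previous one.
Next gap: 19 days. January 28, 2014 + 19 days = February 16, 2014.
Next gap: 22 days. February 16, 2014 + 22 days = March 10, 2014.
Next gap: 25 days. March 10, 2014 + 25 days = April 4, 2014.
Next gap: 28 days. April 4, 2014 + 28 days = May 2, 2014.
Next gap: 31 days. May 2, 2014 + 31 days = June 2, 2014.
Next gap: 34 days. June 2, 2014 + 34 days = July 6, 2014.

July 6, 2014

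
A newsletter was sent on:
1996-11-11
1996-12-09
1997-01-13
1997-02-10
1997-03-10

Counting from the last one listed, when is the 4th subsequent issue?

1997-07-14

All dates are Mondays, 28, 35, 28, 28 days apart.
Specifically, the 2nd Monday of each month.
April 1997 — 2nd Monday is 1997-04-14.
2nd Monday of May 1997: 1997-05-12.
June 1997 — 2nd Monday is 1997-06-09.
July 1997 — 2nd Monday is 1997-07-14.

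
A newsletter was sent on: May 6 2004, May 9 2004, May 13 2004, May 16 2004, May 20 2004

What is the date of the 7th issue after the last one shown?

Jun 13 2004

Every event lands on a Thursday or Sunday (gaps cycle 3, 4, 3, 4).
So the schedule is: every Thursday and Sunday.
Next Sunday: May 23 2004.
The following Thursday is May 27 2004.
The following Sunday is May 30 2004.
The following Thursday is Jun 3 2004.
The following Sunday is Jun 6 2004.
Next Thursday: Jun 10 2004.
The following Sunday is Jun 13 2004.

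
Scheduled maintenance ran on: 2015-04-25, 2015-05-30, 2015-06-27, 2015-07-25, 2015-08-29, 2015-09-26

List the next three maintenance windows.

2015-10-31, 2015-11-28, 2015-12-26

Every date is a Saturday; gaps 35, 28, 28, 35, 28 days.
Each is the last Saturday of its month (at least one falls on the 29th or later, ruling out '4th Saturday').
October 2015 ends with Saturday 2015-10-31.
Last Saturday of November 2015: 2015-11-28.
December 2015 ends with Saturday 2015-12-26.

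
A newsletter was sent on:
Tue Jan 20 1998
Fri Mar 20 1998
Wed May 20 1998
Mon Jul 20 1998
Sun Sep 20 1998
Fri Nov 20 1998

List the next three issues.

Each date is the 20th; the gaps (59, 61, 61, 62, 61) track the month lengths.
The rule is the 20th of every 2 months.
January 1999: Wed Jan 20 1999.
Next: March 1999 → Sat Mar 20 1999.
May 1999: Thu May 20 1999.

Wed Jan 20 1999, Sat Mar 20 1999, Thu May 20 1999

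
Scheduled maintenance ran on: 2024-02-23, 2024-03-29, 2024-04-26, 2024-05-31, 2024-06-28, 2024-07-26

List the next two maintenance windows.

These are Fridays with 35, 28, 35, 28, 28-day gaps.
Each is the final Friday of its month — 2024-03-29 is past the 28th, so '4th Friday' doesn't fit.
August 2024 ends with Friday 2024-08-30.
September 2024 ends with Friday 2024-09-27.

2024-08-30, 2024-09-27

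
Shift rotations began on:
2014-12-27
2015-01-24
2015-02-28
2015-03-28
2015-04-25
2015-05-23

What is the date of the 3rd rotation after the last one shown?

Gaps: 28, 35, 28, 28, 28 days — a mix of 28 and 35. Every date is a Saturday.
Each is the 4th Saturday of its month.
June 2015 — 4th Saturday is 2015-06-27.
July 2015 — 4th Saturday is 2015-07-25.
August 2015 — 4th Saturday is 2015-08-22.

2015-08-22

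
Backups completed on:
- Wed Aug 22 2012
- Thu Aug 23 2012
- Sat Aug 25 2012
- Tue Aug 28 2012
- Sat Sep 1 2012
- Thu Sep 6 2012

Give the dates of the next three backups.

Wed Sep 12 2012, Wed Sep 19 2012, Thu Sep 27 2012

The spacing grows by 1 each time: 1, 2, 3, 4, 5 days.
Next gap: 6 days. Thu Sep 6 2012 + 6 days = Wed Sep 12 2012.
Next gap: 7 days. Wed Sep 12 2012 + 7 days = Wed Sep 19 2012.
Next gap: 8 days. Wed Sep 19 2012 + 8 days = Thu Sep 27 2012.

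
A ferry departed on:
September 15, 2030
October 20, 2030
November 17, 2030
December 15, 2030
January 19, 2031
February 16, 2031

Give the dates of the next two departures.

March 16, 2031; April 20, 2031

These are Sundays at 28- or 35-day spacing (35, 28, 28, 35, 28).
The pattern: 3rd Sunday of the month.
3rd Sunday of March 2031: March 16, 2031.
April 2031 — 3rd Sunday is April 20, 2031.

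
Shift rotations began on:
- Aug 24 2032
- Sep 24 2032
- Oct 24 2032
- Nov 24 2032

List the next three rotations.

Dec 24 2032, Jan 24 2033, Feb 24 2033

The day-of-month is always 24 (31, 30, 31 days between events).
So this recurs on the 24th of each month.
Next: December 2032 → Dec 24 2032.
January 2033: Jan 24 2033.
February 2033: Feb 24 2033.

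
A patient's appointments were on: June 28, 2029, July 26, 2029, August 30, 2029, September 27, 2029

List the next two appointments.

All Thursdays; the gaps (28, 35, 28) vary with month length.
This is the last Thursday of each month.
October 2029 ends with Thursday October 25, 2029.
November 2029 ends with Thursday November 29, 2029.

October 25, 2029; November 29, 2029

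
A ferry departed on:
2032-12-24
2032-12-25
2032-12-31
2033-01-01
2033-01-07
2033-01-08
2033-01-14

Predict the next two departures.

Gaps: 1, 6, 1, 6, 1, 6 days — not constant, but cyclic with period 2.
The events fall on every Friday and Saturday.
Next Saturday: 2033-01-15.
The following Friday is 2033-01-21.

2033-01-15, 2033-01-21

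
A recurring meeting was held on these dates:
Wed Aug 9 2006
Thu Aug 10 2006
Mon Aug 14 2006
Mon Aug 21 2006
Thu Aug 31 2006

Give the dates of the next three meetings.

Wed Sep 13 2006, Fri Sep 29 2006, Wed Oct 18 2006

The spacing grows by 3 each time: 1, 4, 7, 10 days.
Next gap: 13 days. Thu Aug 31 2006 + 13 days = Wed Sep 13 2006.
Next gap: 16 days. Wed Sep 13 2006 + 16 days = Fri Sep 29 2006.
Next gap: 19 days. Fri Sep 29 2006 + 19 days = Wed Oct 18 2006.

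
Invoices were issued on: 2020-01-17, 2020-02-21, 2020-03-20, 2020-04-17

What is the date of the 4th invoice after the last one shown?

Gaps: 35, 28, 28 days — a mix of 28 and 35. Every date is a Friday.
Each is the 3rd Friday of its month.
May 2020 — 3rd Friday is 2020-05-15.
June 2020 — 3rd Friday is 2020-06-19.
3rd Friday of July 2020: 2020-07-17.
3rd Friday of August 2020: 2020-08-21.

2020-08-21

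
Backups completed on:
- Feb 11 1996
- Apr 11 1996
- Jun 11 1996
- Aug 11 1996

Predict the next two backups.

Oct 11 1996, Dec 11 1996

Each date is the 11th; the gaps (60, 61, 61) track the month lengths.
The rule is the 11th of every 2 months.
October 1996: Oct 11 1996.
Next: December 1996 → Dec 11 1996.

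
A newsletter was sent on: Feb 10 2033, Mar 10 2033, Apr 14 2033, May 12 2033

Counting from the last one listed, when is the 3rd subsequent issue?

Gaps: 28, 35, 28 days — a mix of 28 and 35. Every date is a Thursday.
Each is the 2nd Thursday of its month.
2nd Thursday of June 2033: Jun 9 2033.
July 2033 — 2nd Thursday is Jul 14 2033.
2nd Thursday of August 2033: Aug 11 2033.

Aug 11 2033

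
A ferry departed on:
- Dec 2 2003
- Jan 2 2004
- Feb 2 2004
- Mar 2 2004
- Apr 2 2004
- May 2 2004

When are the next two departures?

Jun 2 2004, Jul 2 2004

Each date is the 2nd; the gaps (31, 31, 29, 31, 30) track the month lengths.
The rule is the 2nd of each month.
Next: June 2004 → Jun 2 2004.
July 2004: Jul 2 2004.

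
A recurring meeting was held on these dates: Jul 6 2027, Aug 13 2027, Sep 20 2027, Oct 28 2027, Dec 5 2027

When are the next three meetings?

Jan 12 2028, Feb 19 2028, Mar 28 2028

Every event comes 38 days after the last (38, 38, 38, 38).
Dec 5 2027 + 38 days = Jan 12 2028.
Jan 12 2028 + 38 days = Feb 19 2028.
Feb 19 2028 + 38 days = Mar 28 2028.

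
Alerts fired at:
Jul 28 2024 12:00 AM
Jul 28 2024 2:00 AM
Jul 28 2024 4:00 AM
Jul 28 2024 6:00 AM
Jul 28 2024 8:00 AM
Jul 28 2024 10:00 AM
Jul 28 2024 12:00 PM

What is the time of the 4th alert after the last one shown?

The interval is a steady 2 hours (2, 2, 2, 2, 2, 2).
Jul 28 2024 12:00 PM + 2 h = Jul 28 2024 2:00 PM.
Jul 28 2024 2:00 PM + 2 h = Jul 28 2024 4:00 PM.
Jul 28 2024 4:00 PM + 2 h = Jul 28 2024 6:00 PM.
Jul 28 2024 6:00 PM + 2 h = Jul 28 2024 8:00 PM.

Jul 28 2024 8:00 PM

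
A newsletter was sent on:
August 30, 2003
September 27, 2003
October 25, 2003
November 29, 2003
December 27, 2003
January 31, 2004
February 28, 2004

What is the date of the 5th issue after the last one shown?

Every date is a Saturday; gaps 28, 28, 35, 28, 35, 28 days.
Each is the last Saturday of its month (at least one falls on the 29th or later, ruling out '4th Saturday').
Last Saturday of March 2004: March 27, 2004.
April 2004 ends with Saturday April 24, 2004.
Last Saturday of May 2004: May 29, 2004.
Last Saturday of June 2004: June 26, 2004.
July 2004 ends with Saturday July 31, 2004.

July 31, 2004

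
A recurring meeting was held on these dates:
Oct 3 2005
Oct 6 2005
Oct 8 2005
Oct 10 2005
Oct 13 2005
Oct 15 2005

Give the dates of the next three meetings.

Oct 17 2005, Oct 20 2005, Oct 22 2005

Gaps: 3, 2, 2, 3, 2 days — not constant, but cyclic with period 3.
The events fall on every Monday, Thursday and Saturday.
The following Monday is Oct 17 2005.
Next Thursday: Oct 20 2005.
Next Saturday: Oct 22 2005.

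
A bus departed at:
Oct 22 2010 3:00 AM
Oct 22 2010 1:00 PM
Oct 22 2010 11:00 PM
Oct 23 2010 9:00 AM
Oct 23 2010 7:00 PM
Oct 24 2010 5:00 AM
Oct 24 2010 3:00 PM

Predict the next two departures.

Gaps: 10, 10, 10, 10, 10, 10 hours — each event is 10 hours after the previous one.
Oct 24 2010 3:00 PM + 10 h = Oct 25 2010 1:00 AM.
Oct 25 2010 1:00 AM + 10 h = Oct 25 2010 11:00 AM.

Oct 25 2010 1:00 AM, Oct 25 2010 11:00 AM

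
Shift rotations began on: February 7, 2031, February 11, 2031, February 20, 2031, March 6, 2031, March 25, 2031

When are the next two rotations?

The spacing grows by 5 each time: 4, 9, 14, 19 days.
Next gap: 24 days. March 25, 2031 + 24 days = April 18, 2031.
Next gap: 29 days. April 18, 2031 + 29 days = May 17, 2031.

April 18, 2031; May 17, 2031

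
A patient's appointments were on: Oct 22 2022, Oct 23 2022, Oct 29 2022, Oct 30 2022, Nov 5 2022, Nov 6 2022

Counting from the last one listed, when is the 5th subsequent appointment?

Nov 26 2022

The gap pattern 1, 6, 1, 6, 1 repeats every 2 events.
These are the Saturdays and Sundays of each week.
The following Saturday is Nov 12 2022.
The following Sunday is Nov 13 2022.
Next Saturday: Nov 19 2022.
The following Sunday is Nov 20 2022.
The following Saturday is Nov 26 2022.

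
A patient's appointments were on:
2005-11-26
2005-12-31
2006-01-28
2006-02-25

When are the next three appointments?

All Saturdays; the gaps (35, 28, 28) vary with month length.
This is the last Saturday of each month.
March 2006 ends with Saturday 2006-03-25.
Last Saturday of April 2006: 2006-04-29.
May 2006 ends with Saturday 2006-05-27.

2006-03-25, 2006-04-29, 2006-05-27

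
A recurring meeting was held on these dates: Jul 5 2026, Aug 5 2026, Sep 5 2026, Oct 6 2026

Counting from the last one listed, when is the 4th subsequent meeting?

The spacing is 31, 31, 31 days — always 31 days.
Oct 6 2026 + 31 days = Nov 6 2026.
Nov 6 2026 + 31 days = Dec 7 2026.
Dec 7 2026 + 31 days = Jan 7 2027.
Jan 7 2027 + 31 days = Feb 7 2027.

Feb 7 2027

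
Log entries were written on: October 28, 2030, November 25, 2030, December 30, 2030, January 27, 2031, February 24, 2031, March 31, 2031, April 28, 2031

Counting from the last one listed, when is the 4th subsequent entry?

These are Mondays with 28, 35, 28, 28, 35, 28-day gaps.
Each is the final Monday of its month — December 30, 2030 is past the 28th, so '4th Monday' doesn't fit.
Last Monday of May 2031: May 26, 2031.
Last Monday of June 2031: June 30, 2031.
Last Monday of July 2031: July 28, 2031.
August 2031 ends with Monday August 25, 2031.

August 25, 2031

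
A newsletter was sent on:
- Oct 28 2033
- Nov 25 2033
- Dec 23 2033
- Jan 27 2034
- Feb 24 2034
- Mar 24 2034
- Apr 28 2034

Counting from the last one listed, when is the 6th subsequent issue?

Oct 27 2034

These are Fridays at 28- or 35-day spacing (28, 28, 35, 28, 28, 35).
The pattern: 4th Friday of the month.
May 2034 — 4th Friday is May 26 2034.
4th Friday of June 2034: Jun 23 2034.
July 2034 — 4th Friday is Jul 28 2034.
4th Friday of August 2034: Aug 25 2034.
4th Friday of September 2034: Sep 22 2034.
October 2034 — 4th Friday is Oct 27 2034.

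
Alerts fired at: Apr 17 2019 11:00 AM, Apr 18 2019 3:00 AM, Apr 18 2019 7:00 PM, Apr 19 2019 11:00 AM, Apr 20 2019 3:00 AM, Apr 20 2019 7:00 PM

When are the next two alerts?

Apr 21 2019 11:00 AM, Apr 22 2019 3:00 AM

Gaps: 16, 16, 16, 16, 16 hours — each event is 16 hours after the previous one.
Apr 20 2019 7:00 PM + 16 h = Apr 21 2019 11:00 AM.
Apr 21 2019 11:00 AM + 16 h = Apr 22 2019 3:00 AM.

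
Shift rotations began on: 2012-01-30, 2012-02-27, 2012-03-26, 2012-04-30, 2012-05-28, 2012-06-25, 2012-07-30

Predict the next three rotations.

2012-08-27, 2012-09-24, 2012-10-29

These are Mondays with 28, 28, 35, 28, 28, 35-day gaps.
Each is the final Monday of its month — 2012-01-30 is past the 28th, so '4th Monday' doesn't fit.
August 2012 ends with Monday 2012-08-27.
September 2012 ends with Monday 2012-09-24.
Last Monday of October 2012: 2012-10-29.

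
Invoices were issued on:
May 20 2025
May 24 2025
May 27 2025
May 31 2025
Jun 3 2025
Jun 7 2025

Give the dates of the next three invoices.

Jun 10 2025, Jun 14 2025, Jun 17 2025

Every event lands on a Tuesday or Saturday (gaps cycle 4, 3, 4, 3, 4).
So the schedule is: every Tuesday and Saturday.
The following Tuesday is Jun 10 2025.
The following Saturday is Jun 14 2025.
The following Tuesday is Jun 17 2025.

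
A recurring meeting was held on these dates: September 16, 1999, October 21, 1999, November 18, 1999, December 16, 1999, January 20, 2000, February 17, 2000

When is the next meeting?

March 16, 2000

All dates are Thursdays, 35, 28, 28, 35, 28 days apart.
Specifically, the 3rd Thursday of each month.
3rd Thursday of March 2000: March 16, 2000.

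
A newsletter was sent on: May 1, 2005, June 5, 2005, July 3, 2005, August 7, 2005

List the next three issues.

All dates are Sundays, 35, 28, 35 days apart.
Specifically, the 1st Sunday of each month.
1st Sunday of September 2005: September 4, 2005.
October 2005 — 1st Sunday is October 2, 2005.
1st Sunday of November 2005: November 6, 2005.

September 4, 2005; October 2, 2005; November 6, 2005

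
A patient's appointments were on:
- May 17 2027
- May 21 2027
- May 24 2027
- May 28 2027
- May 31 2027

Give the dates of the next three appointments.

Jun 4 2027, Jun 7 2027, Jun 11 2027

Gaps: 4, 3, 4, 3 days — not constant, but cyclic with period 2.
The events fall on every Monday and Friday.
Next Friday: Jun 4 2027.
The following Monday is Jun 7 2027.
Next Friday: Jun 11 2027.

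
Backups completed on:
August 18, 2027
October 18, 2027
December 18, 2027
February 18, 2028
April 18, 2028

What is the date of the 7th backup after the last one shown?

June 18, 2029

The day-of-month is always 18 (61, 61, 62, 60 days between events).
So this recurs on the 18th of every 2 months.
June 2028: June 18, 2028.
Next: August 2028 → August 18, 2028.
Next: October 2028 → October 18, 2028.
Next: December 2028 → December 18, 2028.
February 2029: February 18, 2029.
April 2029: April 18, 2029.
June 2029: June 18, 2029.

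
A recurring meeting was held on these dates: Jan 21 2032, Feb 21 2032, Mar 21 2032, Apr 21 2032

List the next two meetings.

May 21 2032, Jun 21 2032

The day-of-month is always 21 (31, 29, 31 days between events).
So this recurs on the 21st of each month.
Next: May 2032 → May 21 2032.
Next: June 2032 → Jun 21 2032.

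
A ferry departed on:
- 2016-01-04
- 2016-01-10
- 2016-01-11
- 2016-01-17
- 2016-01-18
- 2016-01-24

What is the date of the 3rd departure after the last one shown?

Every event lands on a Monday or Sunday (gaps cycle 6, 1, 6, 1, 6).
So the schedule is: every Monday and Sunday.
The following Monday is 2016-01-25.
Next Sunday: 2016-01-31.
The following Monday is 2016-02-01.

2016-02-01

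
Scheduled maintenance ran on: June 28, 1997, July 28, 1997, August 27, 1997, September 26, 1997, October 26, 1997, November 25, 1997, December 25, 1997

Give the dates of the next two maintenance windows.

Every event comes 30 days after the last (30, 30, 30, 30, 30, 30).
December 25, 1997 + 30 days = January 24, 1998.
January 24, 1998 + 30 days = February 23, 1998.

January 24, 1998; February 23, 1998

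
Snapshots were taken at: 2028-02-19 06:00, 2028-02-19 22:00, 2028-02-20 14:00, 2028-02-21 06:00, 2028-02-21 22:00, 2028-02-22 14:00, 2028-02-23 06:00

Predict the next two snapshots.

Gaps: 16, 16, 16, 16, 16, 16 hours — each event is 16 hours after the previous one.
2028-02-23 06:00 + 16 h = 2028-02-23 22:00.
2028-02-23 22:00 + 16 h = 2028-02-24 14:00.

2028-02-23 22:00, 2028-02-24 14:00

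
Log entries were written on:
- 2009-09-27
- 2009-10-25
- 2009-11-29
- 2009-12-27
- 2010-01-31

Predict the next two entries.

2010-02-28, 2010-03-28

Every date is a Sunday; gaps 28, 35, 28, 35 days.
Each is the last Sunday of its month (at least one falls on the 29th or later, ruling out '4th Sunday').
February 2010 ends with Sunday 2010-02-28.
March 2010 ends with Sunday 2010-03-28.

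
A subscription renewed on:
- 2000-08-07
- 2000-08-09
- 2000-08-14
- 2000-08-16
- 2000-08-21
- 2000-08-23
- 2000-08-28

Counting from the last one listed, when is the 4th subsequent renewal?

Gaps: 2, 5, 2, 5, 2, 5 days — not constant, but cyclic with period 2.
The events fall on every Monday and Wednesday.
The following Wednesday is 2000-08-30.
Next Monday: 2000-09-04.
Next Wednesday: 2000-09-06.
Next Monday: 2000-09-11.

2000-09-11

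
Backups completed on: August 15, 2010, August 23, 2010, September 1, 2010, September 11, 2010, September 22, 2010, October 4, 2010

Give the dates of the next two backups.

The spacing grows by 1 each time: 8, 9, 10, 11, 12 days.
Next gap: 13 days. October 4, 2010 + 13 days = October 17, 2010.
Next gap: 14 days. October 17, 2010 + 14 days = October 31, 2010.

October 17, 2010; October 31, 2010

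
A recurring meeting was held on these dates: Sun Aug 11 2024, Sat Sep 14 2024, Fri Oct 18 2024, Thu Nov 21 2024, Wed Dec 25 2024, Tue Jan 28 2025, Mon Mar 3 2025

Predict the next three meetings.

Sun Apr 6 2025, Sat May 10 2025, Fri Jun 13 2025

Gaps between consecutive events: 34, 34, 34, 34, 34, 34 days — a constant 34-day interval.
Mon Mar 3 2025 + 34 days = Sun Apr 6 2025.
Sun Apr 6 2025 + 34 days = Sat May 10 2025.
Sat May 10 2025 + 34 days = Fri Jun 13 2025.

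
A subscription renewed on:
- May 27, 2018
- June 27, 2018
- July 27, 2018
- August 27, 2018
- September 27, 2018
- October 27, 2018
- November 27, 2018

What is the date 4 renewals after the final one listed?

March 27, 2019

The day-of-month is always 27 (31, 30, 31, 31, 30, 31 days between events).
So this recurs on the 27th of each month.
December 2018: December 27, 2018.
January 2019: January 27, 2019.
February 2019: February 27, 2019.
Next: March 2019 → March 27, 2019.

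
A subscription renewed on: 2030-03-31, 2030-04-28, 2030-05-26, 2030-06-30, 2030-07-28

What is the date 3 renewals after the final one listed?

2030-10-27

All Sundays; the gaps (28, 28, 35, 28) vary with month length.
This is the last Sunday of each month.
August 2030 ends with Sunday 2030-08-25.
September 2030 ends with Sunday 2030-09-29.
Last Sunday of October 2030: 2030-10-27.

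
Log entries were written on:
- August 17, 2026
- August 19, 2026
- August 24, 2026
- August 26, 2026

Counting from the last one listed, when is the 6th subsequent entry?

September 16, 2026

Gaps: 2, 5, 2 days — not constant, but cyclic with period 2.
The events fall on every Monday and Wednesday.
Next Monday: August 31, 2026.
The following Wednesday is September 2, 2026.
The following Monday is September 7, 2026.
Next Wednesday: September 9, 2026.
The following Monday is September 14, 2026.
Next Wednesday: September 16, 2026.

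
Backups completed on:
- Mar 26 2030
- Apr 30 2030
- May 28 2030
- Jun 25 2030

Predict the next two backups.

Jul 30 2030, Aug 27 2030

All Tuesdays; the gaps (35, 28, 28) vary with month length.
This is the last Tuesday of each month.
Last Tuesday of July 2030: Jul 30 2030.
August 2030 ends with Tuesday Aug 27 2030.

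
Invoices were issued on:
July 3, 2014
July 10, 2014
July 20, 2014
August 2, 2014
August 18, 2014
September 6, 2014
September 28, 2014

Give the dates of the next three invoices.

Gaps: 7, 10, 13, 16, 19, 22 days — each gap is 3 larger than the previous one.
Next gap: 25 days. September 28, 2014 + 25 days = October 23, 2014.
Next gap: 28 days. October 23, 2014 + 28 days = November 20, 2014.
Next gap: 31 days. November 20, 2014 + 31 days = December 21, 2014.

October 23, 2014; November 20, 2014; December 21, 2014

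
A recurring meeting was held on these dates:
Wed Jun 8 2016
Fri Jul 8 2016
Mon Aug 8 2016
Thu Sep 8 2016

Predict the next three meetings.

The day-of-month is always 8 (30, 31, 31 days between events).
So this recurs on the 8th of each month.
October 2016: Sat Oct 8 2016.
November 2016: Tue Nov 8 2016.
December 2016: Thu Dec 8 2016.

Sat Oct 8 2016, Tue Nov 8 2016, Thu Dec 8 2016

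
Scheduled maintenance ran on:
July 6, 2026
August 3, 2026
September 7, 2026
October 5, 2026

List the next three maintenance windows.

November 2, 2026; December 7, 2026; January 4, 2027

Gaps: 28, 35, 28 days — a mix of 28 and 35. Every date is a Monday.
Each is the 1st Monday of its month.
1st Monday of November 2026: November 2, 2026.
1st Monday of December 2026: December 7, 2026.
January 2027 — 1st Monday is January 4, 2027.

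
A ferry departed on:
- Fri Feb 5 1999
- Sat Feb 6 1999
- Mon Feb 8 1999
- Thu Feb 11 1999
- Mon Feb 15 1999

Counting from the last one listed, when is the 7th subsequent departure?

Mon Apr 12 1999

Intervals are 1, 2, 3, 4 days — an arithmetic progression with common difference 1.
Next gap: 5 days. Mon Feb 15 1999 + 5 days = Sat Feb 20 1999.
Next gap: 6 days. Sat Feb 20 1999 + 6 days = Fri Feb 26 1999.
Next gap: 7 days. Fri Feb 26 1999 + 7 days = Fri Mar 5 1999.
Next gap: 8 days. Fri Mar 5 1999 + 8 days = Sat Mar 13 1999.
Next gap: 9 days. Sat Mar 13 1999 + 9 days = Mon Mar 22 1999.
Next gap: 10 days. Mon Mar 22 1999 + 10 days = Thu Apr 1 1999.
Next gap: 11 days. Thu Apr 1 1999 + 11 days = Mon Apr 12 1999.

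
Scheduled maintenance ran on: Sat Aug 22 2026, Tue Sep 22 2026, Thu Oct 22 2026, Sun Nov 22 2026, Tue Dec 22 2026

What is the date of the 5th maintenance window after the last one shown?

Each date is the 22nd; the gaps (31, 30, 31, 30) track the month lengths.
The rule is the 22nd of each month.
January 2027: Fri Jan 22 2027.
February 2027: Mon Feb 22 2027.
Next: March 2027 → Mon Mar 22 2027.
April 2027: Thu Apr 22 2027.
May 2027: Sat May 22 2027.

Sat May 22 2027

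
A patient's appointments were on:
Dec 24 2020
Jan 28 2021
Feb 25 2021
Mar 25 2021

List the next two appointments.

Apr 22 2021, May 27 2021

Gaps: 35, 28, 28 days — a mix of 28 and 35. Every date is a Thursday.
Each is the 4th Thursday of its month.
4th Thursday of April 2021: Apr 22 2021.
May 2021 — 4th Thursday is May 27 2021.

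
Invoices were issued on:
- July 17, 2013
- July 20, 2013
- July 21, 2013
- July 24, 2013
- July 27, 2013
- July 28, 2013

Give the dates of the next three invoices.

Gaps: 3, 1, 3, 3, 1 days — not constant, but cyclic with period 3.
The events fall on every Wednesday, Saturday and Sunday.
Next Wednesday: July 31, 2013.
Next Saturday: August 3, 2013.
The following Sunday is August 4, 2013.

July 31, 2013; August 3, 2013; August 4, 2013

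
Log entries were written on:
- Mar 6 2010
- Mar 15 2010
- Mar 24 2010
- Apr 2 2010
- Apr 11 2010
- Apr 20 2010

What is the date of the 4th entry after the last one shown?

The spacing is 9, 9, 9, 9, 9 days — always 9 days.
Apr 20 2010 + 9 days = Apr 29 2010.
Apr 29 2010 + 9 days = May 8 2010.
May 8 2010 + 9 days = May 17 2010.
May 17 2010 + 9 days = May 26 2010.

May 26 2010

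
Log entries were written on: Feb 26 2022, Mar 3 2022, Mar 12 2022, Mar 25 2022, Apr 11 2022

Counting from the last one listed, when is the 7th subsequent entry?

Nov 28 2022

Intervals are 5, 9, 13, 17 days — an arithmetic progression with common difference 4.
Next gap: 21 days. Apr 11 2022 + 21 days = May 2 2022.
Next gap: 25 days. May 2 2022 + 25 days = May 27 2022.
Next gap: 29 days. May 27 2022 + 29 days = Jun 25 2022.
Next gap: 33 days. Jun 25 2022 + 33 days = Jul 28 2022.
Next gap: 37 days. Jul 28 2022 + 37 days = Sep 3 2022.
Next gap: 41 days. Sep 3 2022 + 41 days = Oct 14 2022.
Next gap: 45 days. Oct 14 2022 + 45 days = Nov 28 2022.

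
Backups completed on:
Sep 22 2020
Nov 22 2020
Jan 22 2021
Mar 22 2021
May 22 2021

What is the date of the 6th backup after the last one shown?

Gaps: 61, 61, 59, 61 days — not constant. Every event is on the 22nd of the month.
Pattern: the 22nd of every 2 months.
Next: July 2021 → Jul 22 2021.
September 2021: Sep 22 2021.
Next: November 2021 → Nov 22 2021.
Next: January 2022 → Jan 22 2022.
Next: March 2022 → Mar 22 2022.
May 2022: May 22 2022.

May 22 2022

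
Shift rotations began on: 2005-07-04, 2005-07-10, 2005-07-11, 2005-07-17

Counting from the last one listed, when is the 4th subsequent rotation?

Gaps: 6, 1, 6 days — not constant, but cyclic with period 2.
The events fall on every Monday and Sunday.
Next Monday: 2005-07-18.
The following Sunday is 2005-07-24.
The following Monday is 2005-07-25.
The following Sunday is 2005-07-31.

2005-07-31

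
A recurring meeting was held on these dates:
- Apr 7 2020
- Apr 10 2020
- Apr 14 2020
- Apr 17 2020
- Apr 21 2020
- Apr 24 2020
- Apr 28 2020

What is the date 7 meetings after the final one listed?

May 22 2020

Gaps: 3, 4, 3, 4, 3, 4 days — not constant, but cyclic with period 2.
The events fall on every Tuesday and Friday.
Next Friday: May 1 2020.
Next Tuesday: May 5 2020.
Next Friday: May 8 2020.
The following Tuesday is May 12 2020.
The following Friday is May 15 2020.
The following Tuesday is May 19 2020.
Next Friday: May 22 2020.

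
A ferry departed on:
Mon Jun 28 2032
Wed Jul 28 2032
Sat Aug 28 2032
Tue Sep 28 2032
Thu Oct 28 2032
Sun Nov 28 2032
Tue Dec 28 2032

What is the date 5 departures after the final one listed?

Sat May 28 2033

Gaps: 30, 31, 31, 30, 31, 30 days — not constant. Every event is on the 28th of the month.
Pattern: the 28th of each month.
January 2033: Fri Jan 28 2033.
February 2033: Mon Feb 28 2033.
March 2033: Mon Mar 28 2033.
Next: April 2033 → Thu Apr 28 2033.
May 2033: Sat May 28 2033.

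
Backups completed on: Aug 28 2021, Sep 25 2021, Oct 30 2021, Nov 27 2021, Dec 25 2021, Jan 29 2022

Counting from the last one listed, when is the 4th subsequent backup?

Every date is a Saturday; gaps 28, 35, 28, 28, 35 days.
Each is the last Saturday of its month (at least one falls on the 29th or later, ruling out '4th Saturday').
Last Saturday of February 2022: Feb 26 2022.
March 2022 ends with Saturday Mar 26 2022.
April 2022 ends with Saturday Apr 30 2022.
May 2022 ends with Saturday May 28 2022.

May 28 2022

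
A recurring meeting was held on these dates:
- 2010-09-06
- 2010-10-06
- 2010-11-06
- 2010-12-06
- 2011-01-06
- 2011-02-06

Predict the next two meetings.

Each date is the 6th; the gaps (30, 31, 30, 31, 31) track the month lengths.
The rule is the 6th of each month.
March 2011: 2011-03-06.
Next: April 2011 → 2011-04-06.

2011-03-06, 2011-04-06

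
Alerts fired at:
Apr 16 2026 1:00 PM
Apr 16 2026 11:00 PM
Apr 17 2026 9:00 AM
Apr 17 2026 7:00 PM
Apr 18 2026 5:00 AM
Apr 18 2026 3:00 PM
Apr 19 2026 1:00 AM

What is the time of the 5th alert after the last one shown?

Apr 21 2026 3:00 AM

Spacing: 10, 10, 10, 10, 10, 10 h — constant 10 h.
Apr 19 2026 1:00 AM + 10 h = Apr 19 2026 11:00 AM.
Apr 19 2026 11:00 AM + 10 h = Apr 19 2026 9:00 PM.
Apr 19 2026 9:00 PM + 10 h = Apr 20 2026 7:00 AM.
Apr 20 2026 7:00 AM + 10 h = Apr 20 2026 5:00 PM.
Apr 20 2026 5:00 PM + 10 h = Apr 21 2026 3:00 AM.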